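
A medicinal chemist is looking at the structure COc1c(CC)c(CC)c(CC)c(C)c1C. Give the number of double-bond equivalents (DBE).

4

Molecular formula: C15H24O.
DoU = (2C + 2 + N − H − X) / 2, where X is the halogen count and O/S are ignored.
    = (2·15 + 2 + 0 − 24 − 0) / 2 = 8 / 2 = 4.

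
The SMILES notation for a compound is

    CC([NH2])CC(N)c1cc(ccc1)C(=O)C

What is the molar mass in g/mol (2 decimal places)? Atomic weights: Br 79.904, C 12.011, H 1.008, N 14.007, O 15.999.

206.29 g/mol

First, the molecular formula is C12H18N2O (counting implicit H from valence).
  C: 12 × 12.011 = 144.132
  H: 18 × 1.008 = 18.144
  N: 2 × 14.007 = 28.014
  O: 1 × 15.999 = 15.999
Sum: 12×12.011 + 18×1.008 + 2×14.007 + 1×15.999 = 206.289 → 206.29 g/mol.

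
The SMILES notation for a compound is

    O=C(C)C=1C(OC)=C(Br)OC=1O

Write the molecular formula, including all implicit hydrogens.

Walk through each heavy atom and fill implicit hydrogens from standard valence (C 4, N 3, O 2, S 2, halogen 1):
  atom 1: O, bond orders sum to 2 (valence 2) → 0 H
  atom 2: C, bond orders sum to 4 (valence 4) → 0 H
  atom 3: C, bond orders sum to 1 (valence 4) → 3 H
  atom 4: C, bond orders sum to 4 (valence 4) → 0 H
  atom 5: C, bond orders sum to 4 (valence 4) → 0 H
  atom 6: O, bond orders sum to 2 (valence 2) → 0 H
  atom 7: C, bond orders sum to 1 (valence 4) → 3 H
  atom 8: C, bond orders sum to 4 (valence 4) → 0 H
  atom 9: Br (halogen, monovalent) → 0 H
  atom 10: O, bond orders sum to 2 (valence 2) → 0 H
  atom 11: C, bond orders sum to 4 (valence 4) → 0 H
  atom 12: O, bond orders sum to 1 (valence 2) → 1 H
Totals → C:7, H:7, Br:1, O:4.

C7H7BrO4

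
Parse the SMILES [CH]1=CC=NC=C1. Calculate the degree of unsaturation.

4

Molecular formula: C5H5N.
DoU = (2C + 2 + N − H − X) / 2, where X is the halogen count and O/S are ignored.
    = (2·5 + 2 + 1 − 5 − 0) / 2 = 8 / 2 = 4.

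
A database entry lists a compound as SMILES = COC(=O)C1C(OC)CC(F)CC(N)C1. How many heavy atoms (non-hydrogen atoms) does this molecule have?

Every atom symbol written in the SMILES (organic subset) is one heavy atom; implicit H are not written.
Heavy atoms by element → C:10, F:1, N:1, O:3.
Total: 15.

15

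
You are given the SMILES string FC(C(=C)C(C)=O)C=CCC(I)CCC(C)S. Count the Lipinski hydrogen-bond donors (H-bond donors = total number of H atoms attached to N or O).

0

Donors: find every N or O and count the H atoms it carries.
  atom 7 (O): bond orders sum to 2 → 0 H
Lipinski HBD = 0.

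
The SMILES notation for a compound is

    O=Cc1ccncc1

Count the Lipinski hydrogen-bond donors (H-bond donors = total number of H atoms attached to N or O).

0

Donors: find every N or O and count the H atoms it carries.
  atom 1 (O): bond orders sum to 2 → 0 H
  atom 6 (N): bond orders sum to 3 → 0 H
Lipinski HBD = 0.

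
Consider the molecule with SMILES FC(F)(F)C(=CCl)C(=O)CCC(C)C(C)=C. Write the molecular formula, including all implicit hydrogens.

Walk through each heavy atom and fill implicit hydrogens from standard valence (C 4, N 3, O 2, S 2, halogen 1):
  atom 1: F (halogen, monovalent) → 0 H
  atom 2: C, bond orders sum to 4 (valence 4) → 0 H
  atom 3: F (halogen, monovalent) → 0 H
  atom 4: F (halogen, monovalent) → 0 H
  atom 5: C, bond orders sum to 4 (valence 4) → 0 H
  atom 6: C, bond orders sum to 3 (valence 4) → 1 H
  atom 7: Cl (halogen, monovalent) → 0 H
  atom 8: C, bond orders sum to 4 (valence 4) → 0 H
  atom 9: O, bond orders sum to 2 (valence 2) → 0 H
  atom 10: C, bond orders sum to 2 (valence 4) → 2 H
  atom 11: C, bond orders sum to 2 (valence 4) → 2 H
  atom 12: C, bond orders sum to 3 (valence 4) → 1 H
  atom 13: C, bond orders sum to 1 (valence 4) → 3 H
  atom 14: C, bond orders sum to 4 (valence 4) → 0 H
  atom 15: C, bond orders sum to 1 (valence 4) → 3 H
  atom 16: C, bond orders sum to 2 (valence 4) → 2 H
Totals → C:11, H:14, Cl:1, F:3, O:1.
In Hill order: C11H14ClF3O.

C11H14ClF3O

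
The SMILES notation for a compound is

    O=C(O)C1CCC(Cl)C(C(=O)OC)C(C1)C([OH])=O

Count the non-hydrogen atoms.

18

Every atom symbol written in the SMILES (organic subset) is one heavy atom; implicit H are not written.
Heavy atoms by element → C:11, Cl:1, O:6.
Total: 18.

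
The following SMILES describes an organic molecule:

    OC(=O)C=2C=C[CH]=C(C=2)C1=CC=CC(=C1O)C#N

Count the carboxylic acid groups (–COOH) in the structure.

1

The carboxylic acid motif appears at heavy-atom position 2 in the SMILES.
Other groups present: 1 hydroxyl, 1 nitrile.
Carboxylic acid count: 1.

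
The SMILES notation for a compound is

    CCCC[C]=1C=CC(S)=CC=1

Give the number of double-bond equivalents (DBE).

Degree of unsaturation = (number of rings) + (number of π bonds).
Ring closures in the SMILES: 1.
π bonds: 3 double bonds (each 1 DoU) → 3 DoU from unsaturation.
Total DoU = 1 + 3 = 4.

4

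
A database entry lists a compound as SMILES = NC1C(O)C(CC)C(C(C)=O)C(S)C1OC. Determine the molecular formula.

C11H21NO3S

Walk through each heavy atom and fill implicit hydrogens from standard valence (C 4, N 3, O 2, S 2, halogen 1):
  atom 1: N, bond orders sum to 1 (valence 3) → 2 H
  atom 2: C, bond orders sum to 3 (valence 4) → 1 H
  atom 3: C, bond orders sum to 3 (valence 4) → 1 H
  atom 4: O, bond orders sum to 1 (valence 2) → 1 H
  atom 5: C, bond orders sum to 3 (valence 4) → 1 H
  atom 6: C, bond orders sum to 2 (valence 4) → 2 H
  atom 7: C, bond orders sum to 1 (valence 4) → 3 H
  atom 8: C, bond orders sum to 3 (valence 4) → 1 H
  atom 9: C, bond orders sum to 4 (valence 4) → 0 H
  atom 10: C, bond orders sum to 1 (valence 4) → 3 H
  atom 11: O, bond orders sum to 2 (valence 2) → 0 H
  atom 12: C, bond orders sum to 3 (valence 4) → 1 H
  atom 13: S, bond orders sum to 1 (valence 2) → 1 H
  atom 14: C, bond orders sum to 3 (valence 4) → 1 H
  atom 15: O, bond orders sum to 2 (valence 2) → 0 H
  atom 16: C, bond orders sum to 1 (valence 4) → 3 H
Totals → C:11, H:21, N:1, O:3, S:1.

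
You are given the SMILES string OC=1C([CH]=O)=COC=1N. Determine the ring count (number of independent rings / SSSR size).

In SMILES, each pair of matching ring-closure digits denotes one ring-closing bond; the number of such bonds equals the number of independent rings.
Ring-closure bonds here: 1.

1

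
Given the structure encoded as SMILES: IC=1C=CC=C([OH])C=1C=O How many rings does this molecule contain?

In SMILES, each pair of matching ring-closure digits denotes one ring-closing bond; the number of such bonds equals the number of independent rings.
Ring-closure bonds here: 1.

1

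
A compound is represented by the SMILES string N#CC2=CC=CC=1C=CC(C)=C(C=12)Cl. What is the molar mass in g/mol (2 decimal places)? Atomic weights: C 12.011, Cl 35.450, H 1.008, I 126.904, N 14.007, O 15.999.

201.65 g/mol

First, the molecular formula is C12H8ClN (counting implicit H from valence).
  C: 12 × 12.011 = 144.132
  Cl: 1 × 35.450 = 35.450
  H: 8 × 1.008 = 8.064
  N: 1 × 14.007 = 14.007
Sum: 12×12.011 + 1×35.450 + 8×1.008 + 1×14.007 = 201.653 → 201.65 g/mol.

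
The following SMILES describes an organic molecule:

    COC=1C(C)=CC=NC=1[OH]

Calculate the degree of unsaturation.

4

Molecular formula: C7H9NO2.
DoU = (2C + 2 + N − H − X) / 2, where X is the halogen count and O/S are ignored.
    = (2·7 + 2 + 1 − 9 − 0) / 2 = 8 / 2 = 4.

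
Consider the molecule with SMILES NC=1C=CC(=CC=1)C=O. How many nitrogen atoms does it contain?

Scan the SMILES for N atoms (remember two-letter symbols like Cl and Br are single atoms).
Nitrogen count: 1.

1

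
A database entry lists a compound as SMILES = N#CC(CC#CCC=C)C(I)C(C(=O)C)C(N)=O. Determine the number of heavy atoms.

18

Every atom symbol written in the SMILES (organic subset) is one heavy atom; implicit H are not written.
Heavy atoms by element → C:13, I:1, N:2, O:2.
Total: 18.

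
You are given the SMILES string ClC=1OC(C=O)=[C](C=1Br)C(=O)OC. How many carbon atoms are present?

7

Count every carbon token in the SMILES (each C, including those in ring-closure positions and inside branches).
Carbon count: 7.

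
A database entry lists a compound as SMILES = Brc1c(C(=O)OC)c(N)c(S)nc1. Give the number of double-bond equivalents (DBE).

Molecular formula: C7H7BrN2O2S.
DoU = (2C + 2 + N − H − X) / 2, where X is the halogen count and O/S are ignored.
    = (2·7 + 2 + 2 − 7 − 1) / 2 = 10 / 2 = 5.

5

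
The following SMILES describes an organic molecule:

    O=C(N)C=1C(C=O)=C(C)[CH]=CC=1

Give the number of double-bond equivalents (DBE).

Molecular formula: C9H9NO2.
DoU = (2C + 2 + N − H − X) / 2, where X is the halogen count and O/S are ignored.
    = (2·9 + 2 + 1 − 9 − 0) / 2 = 12 / 2 = 6.

6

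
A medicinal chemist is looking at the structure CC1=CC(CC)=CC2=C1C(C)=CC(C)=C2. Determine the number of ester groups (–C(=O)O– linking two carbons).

Scan the SMILES for the ester motif — none present.

0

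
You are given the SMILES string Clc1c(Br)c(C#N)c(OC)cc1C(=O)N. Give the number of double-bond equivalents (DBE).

Molecular formula: C9H6BrClN2O2.
DoU = (2C + 2 + N − H − X) / 2, where X is the halogen count and O/S are ignored.
    = (2·9 + 2 + 2 − 6 − 2) / 2 = 14 / 2 = 7.

7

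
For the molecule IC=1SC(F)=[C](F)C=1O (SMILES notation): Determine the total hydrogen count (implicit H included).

1

Walk through each heavy atom and fill implicit hydrogens from standard valence (C 4, N 3, O 2, S 2, halogen 1):
  atom 1: I (halogen, monovalent) → 0 H
  atom 2: C, bond orders sum to 4 (valence 4) → 0 H
  atom 3: S, bond orders sum to 2 (valence 2) → 0 H
  atom 4: C, bond orders sum to 4 (valence 4) → 0 H
  atom 5: F (halogen, monovalent) → 0 H
  atom 6: C with explicit H count 0
  atom 7: F (halogen, monovalent) → 0 H
  atom 8: C, bond orders sum to 4 (valence 4) → 0 H
  atom 9: O, bond orders sum to 1 (valence 2) → 1 H
Total hydrogens: 1.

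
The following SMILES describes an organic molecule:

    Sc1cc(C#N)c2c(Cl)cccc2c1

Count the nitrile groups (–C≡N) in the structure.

1

The nitrile motif appears at heavy-atom position 5 in the SMILES.
Other groups present: 1 thiol.
Nitrile count: 1.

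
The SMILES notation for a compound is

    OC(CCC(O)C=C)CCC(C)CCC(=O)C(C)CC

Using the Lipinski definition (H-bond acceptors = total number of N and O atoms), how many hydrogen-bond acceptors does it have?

3

N atoms: 0; O atoms: 3.
Lipinski HBA = 0 + 3 = 3.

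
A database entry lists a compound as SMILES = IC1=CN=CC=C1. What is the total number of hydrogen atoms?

Walk through each heavy atom and fill implicit hydrogens from standard valence (C 4, N 3, O 2, S 2, halogen 1):
  atom 1: I (halogen, monovalent) → 0 H
  atom 2: C, bond orders sum to 4 (valence 4) → 0 H
  atom 3: C, bond orders sum to 3 (valence 4) → 1 H
  atom 4: N, bond orders sum to 3 (valence 3) → 0 H
  atom 5: C, bond orders sum to 3 (valence 4) → 1 H
  atom 6: C, bond orders sum to 3 (valence 4) → 1 H
  atom 7: C, bond orders sum to 3 (valence 4) → 1 H
Total hydrogens: 4.

4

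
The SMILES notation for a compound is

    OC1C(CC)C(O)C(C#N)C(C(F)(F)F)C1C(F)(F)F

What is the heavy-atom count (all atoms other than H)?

20

Every atom symbol written in the SMILES (organic subset) is one heavy atom; implicit H are not written.
Heavy atoms by element → C:11, F:6, N:1, O:2.
Total: 20.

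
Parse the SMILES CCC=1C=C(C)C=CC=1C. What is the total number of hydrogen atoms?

Walk through each heavy atom and fill implicit hydrogens from standard valence (C 4, N 3, O 2, S 2, halogen 1):
  atom 1: C, bond orders sum to 1 (valence 4) → 3 H
  atom 2: C, bond orders sum to 2 (valence 4) → 2 H
  atom 3: C, bond orders sum to 4 (valence 4) → 0 H
  atom 4: C, bond orders sum to 3 (valence 4) → 1 H
  atom 5: C, bond orders sum to 4 (valence 4) → 0 H
  atom 6: C, bond orders sum to 1 (valence 4) → 3 H
  atom 7: C, bond orders sum to 3 (valence 4) → 1 H
  atom 8: C, bond orders sum to 3 (valence 4) → 1 H
  atom 9: C, bond orders sum to 4 (valence 4) → 0 H
  atom 10: C, bond orders sum to 1 (valence 4) → 3 H
Total hydrogens: 14.

14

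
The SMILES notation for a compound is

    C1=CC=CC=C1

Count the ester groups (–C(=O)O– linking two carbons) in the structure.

0

Scan the SMILES for the ester motif — none present.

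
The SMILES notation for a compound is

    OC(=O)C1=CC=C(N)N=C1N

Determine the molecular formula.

C6H7N3O2

Walk through each heavy atom and fill implicit hydrogens from standard valence (C 4, N 3, O 2, S 2, halogen 1):
  atom 1: O, bond orders sum to 1 (valence 2) → 1 H
  atom 2: C, bond orders sum to 4 (valence 4) → 0 H
  atom 3: O, bond orders sum to 2 (valence 2) → 0 H
  atom 4: C, bond orders sum to 4 (valence 4) → 0 H
  atom 5: C, bond orders sum to 3 (valence 4) → 1 H
  atom 6: C, bond orders sum to 3 (valence 4) → 1 H
  atom 7: C, bond orders sum to 4 (valence 4) → 0 H
  atom 8: N, bond orders sum to 1 (valence 3) → 2 H
  atom 9: N, bond orders sum to 3 (valence 3) → 0 H
  atom 10: C, bond orders sum to 4 (valence 4) → 0 H
  atom 11: N, bond orders sum to 1 (valence 3) → 2 H
Totals → C:6, H:7, N:3, O:2.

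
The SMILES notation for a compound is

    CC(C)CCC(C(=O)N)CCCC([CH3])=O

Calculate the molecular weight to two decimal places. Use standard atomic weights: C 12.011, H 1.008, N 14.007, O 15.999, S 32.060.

213.32 g/mol

First, the molecular formula is C12H23NO2 (counting implicit H from valence).
  C: 12 × 12.011 = 144.132
  H: 23 × 1.008 = 23.184
  N: 1 × 14.007 = 14.007
  O: 2 × 15.999 = 31.998
Sum: 12×12.011 + 23×1.008 + 1×14.007 + 2×15.999 = 213.321 → 213.32 g/mol.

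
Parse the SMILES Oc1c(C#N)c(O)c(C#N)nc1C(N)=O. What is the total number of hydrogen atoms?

4

Walk through each heavy atom and fill implicit hydrogens from standard valence (C 4, N 3, O 2, S 2, halogen 1); for lowercase aromatic atoms, an aromatic c carries 1 H when it has two neighbours and 0 H with three, and aromatic n carries 0 H:
  atom 1: O, bond orders sum to 1 (valence 2) → 1 H
  atom 2: aromatic c, 3 neighbours → 0 H
  atom 3: aromatic c, 3 neighbours → 0 H
  atom 4: C, bond orders sum to 4 (valence 4) → 0 H
  atom 5: N, bond orders sum to 3 (valence 3) → 0 H
  atom 6: aromatic c, 3 neighbours → 0 H
  atom 7: O, bond orders sum to 1 (valence 2) → 1 H
  atom 8: aromatic c, 3 neighbours → 0 H
  atom 9: C, bond orders sum to 4 (valence 4) → 0 H
  atom 10: N, bond orders sum to 3 (valence 3) → 0 H
  atom 11: aromatic n, 2 neighbours → 0 H
  atom 12: aromatic c, 3 neighbours → 0 H
  atom 13: C, bond orders sum to 4 (valence 4) → 0 H
  atom 14: N, bond orders sum to 1 (valence 3) → 2 H
  atom 15: O, bond orders sum to 2 (valence 2) → 0 H
Total hydrogens: 4.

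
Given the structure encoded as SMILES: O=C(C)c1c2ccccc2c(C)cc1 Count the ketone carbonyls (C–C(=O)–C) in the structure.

1

The ketone motif appears at heavy-atom position 2 in the SMILES.
Ketone count: 1.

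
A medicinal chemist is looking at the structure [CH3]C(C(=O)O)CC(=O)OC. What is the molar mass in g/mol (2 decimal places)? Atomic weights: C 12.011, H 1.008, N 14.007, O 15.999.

First, the molecular formula is C6H10O4 (counting implicit H from valence).
  C: 6 × 12.011 = 72.066
  H: 10 × 1.008 = 10.080
  O: 4 × 15.999 = 63.996
Sum: 6×12.011 + 10×1.008 + 4×15.999 = 146.142 → 146.14 g/mol.

146.14 g/mol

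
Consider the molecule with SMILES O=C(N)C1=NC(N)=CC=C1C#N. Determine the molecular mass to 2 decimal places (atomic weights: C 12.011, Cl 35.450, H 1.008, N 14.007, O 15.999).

First, the molecular formula is C7H6N4O (counting implicit H from valence).
  C: 7 × 12.011 = 84.077
  H: 6 × 1.008 = 6.048
  N: 4 × 14.007 = 56.028
  O: 1 × 15.999 = 15.999
Sum: 7×12.011 + 6×1.008 + 4×14.007 + 1×15.999 = 162.152 → 162.15 g/mol.

162.15 g/mol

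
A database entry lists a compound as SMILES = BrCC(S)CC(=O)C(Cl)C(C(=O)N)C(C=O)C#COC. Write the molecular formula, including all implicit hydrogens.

C12H15BrClNO4S

Walk through each heavy atom and fill implicit hydrogens from standard valence (C 4, N 3, O 2, S 2, halogen 1):
  atom 1: Br (halogen, monovalent) → 0 H
  atom 2: C, bond orders sum to 2 (valence 4) → 2 H
  atom 3: C, bond orders sum to 3 (valence 4) → 1 H
  atom 4: S, bond orders sum to 1 (valence 2) → 1 H
  atom 5: C, bond orders sum to 2 (valence 4) → 2 H
  atom 6: C, bond orders sum to 4 (valence 4) → 0 H
  atom 7: O, bond orders sum to 2 (valence 2) → 0 H
  atom 8: C, bond orders sum to 3 (valence 4) → 1 H
  atom 9: Cl (halogen, monovalent) → 0 H
  atom 10: C, bond orders sum to 3 (valence 4) → 1 H
  atom 11: C, bond orders sum to 4 (valence 4) → 0 H
  atom 12: O, bond orders sum to 2 (valence 2) → 0 H
  atom 13: N, bond orders sum to 1 (valence 3) → 2 H
  atom 14: C, bond orders sum to 3 (valence 4) → 1 H
  atom 15: C, bond orders sum to 3 (valence 4) → 1 H
  atom 16: O, bond orders sum to 2 (valence 2) → 0 H
  atom 17: C, bond orders sum to 4 (valence 4) → 0 H
  atom 18: C, bond orders sum to 4 (valence 4) → 0 H
  atom 19: O, bond orders sum to 2 (valence 2) → 0 H
  atom 20: C, bond orders sum to 1 (valence 4) → 3 H
Totals → C:12, H:15, Br:1, Cl:1, N:1, O:4, S:1.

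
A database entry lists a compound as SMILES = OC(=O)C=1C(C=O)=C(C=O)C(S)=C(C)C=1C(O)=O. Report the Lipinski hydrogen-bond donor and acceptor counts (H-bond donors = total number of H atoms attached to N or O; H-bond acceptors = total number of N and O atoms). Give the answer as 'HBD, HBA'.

2, 6

Donors: find every N or O and count the H atoms it carries.
  atom 1 (O): bond orders sum to 1 → 1 H
  atom 3 (O): bond orders sum to 2 → 0 H
  atom 7 (O): bond orders sum to 2 → 0 H
  atom 10 (O): bond orders sum to 2 → 0 H
  atom 17 (O): bond orders sum to 1 → 1 H
  atom 18 (O): bond orders sum to 2 → 0 H
Lipinski HBD = 2.
Acceptors: N atoms = 0, O atoms = 6 → HBA = 6.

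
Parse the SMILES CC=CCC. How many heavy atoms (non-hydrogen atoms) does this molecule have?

Every atom symbol written in the SMILES (organic subset) is one heavy atom; implicit H are not written.
Heavy atoms by element → C:5.
Total: 5.

5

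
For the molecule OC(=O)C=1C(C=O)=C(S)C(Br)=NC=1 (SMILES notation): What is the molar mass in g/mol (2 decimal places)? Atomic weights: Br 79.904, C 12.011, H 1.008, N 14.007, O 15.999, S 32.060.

First, the molecular formula is C7H4BrNO3S (counting implicit H from valence).
  Br: 1 × 79.904 = 79.904
  C: 7 × 12.011 = 84.077
  H: 4 × 1.008 = 4.032
  N: 1 × 14.007 = 14.007
  O: 3 × 15.999 = 47.997
  S: 1 × 32.060 = 32.060
Sum: 1×79.904 + 7×12.011 + 4×1.008 + 1×14.007 + 3×15.999 + 1×32.060 = 262.077 → 262.08 g/mol.

262.08 g/mol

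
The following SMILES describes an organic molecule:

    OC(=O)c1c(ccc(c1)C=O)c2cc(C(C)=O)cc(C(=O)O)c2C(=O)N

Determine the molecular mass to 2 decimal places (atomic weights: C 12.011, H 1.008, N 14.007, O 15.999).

355.30 g/mol

First, the molecular formula is C18H13NO7 (counting implicit H from valence).
  C: 18 × 12.011 = 216.198
  H: 13 × 1.008 = 13.104
  N: 1 × 14.007 = 14.007
  O: 7 × 15.999 = 111.993
Sum: 18×12.011 + 13×1.008 + 1×14.007 + 7×15.999 = 355.302 → 355.30 g/mol.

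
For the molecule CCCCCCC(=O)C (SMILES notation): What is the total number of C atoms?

Count every carbon token in the SMILES (each C, including those in ring-closure positions and inside branches).
Carbon count: 8.

8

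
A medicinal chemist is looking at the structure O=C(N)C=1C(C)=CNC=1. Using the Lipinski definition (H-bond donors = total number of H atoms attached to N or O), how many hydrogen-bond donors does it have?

3

Donors: find every N or O and count the H atoms it carries.
  atom 1 (O): bond orders sum to 2 → 0 H
  atom 3 (N): bond orders sum to 1 → 2 H
  atom 8 (N): bond orders sum to 2 → 1 H
Lipinski HBD = 3.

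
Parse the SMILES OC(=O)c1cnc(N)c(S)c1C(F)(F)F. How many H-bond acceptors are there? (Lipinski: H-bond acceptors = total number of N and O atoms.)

4

N atoms: 2; O atoms: 2.
Lipinski HBA = 2 + 2 = 4.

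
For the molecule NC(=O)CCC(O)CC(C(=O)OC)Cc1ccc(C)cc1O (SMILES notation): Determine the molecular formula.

C16H23NO5

Walk through each heavy atom and fill implicit hydrogens from standard valence (C 4, N 3, O 2, S 2, halogen 1); for lowercase aromatic atoms, an aromatic c carries 1 H when it has two neighbours and 0 H with three, and aromatic n carries 0 H:
  atom 1: N, bond orders sum to 1 (valence 3) → 2 H
  atom 2: C, bond orders sum to 4 (valence 4) → 0 H
  atom 3: O, bond orders sum to 2 (valence 2) → 0 H
  atom 4: C, bond orders sum to 2 (valence 4) → 2 H
  atom 5: C, bond orders sum to 2 (valence 4) → 2 H
  atom 6: C, bond orders sum to 3 (valence 4) → 1 H
  atom 7: O, bond orders sum to 1 (valence 2) → 1 H
  atom 8: C, bond orders sum to 2 (valence 4) → 2 H
  atom 9: C, bond orders sum to 3 (valence 4) → 1 H
  atom 10: C, bond orders sum to 4 (valence 4) → 0 H
  atom 11: O, bond orders sum to 2 (valence 2) → 0 H
  atom 12: O, bond orders sum to 2 (valence 2) → 0 H
  atom 13: C, bond orders sum to 1 (valence 4) → 3 H
  atom 14: C, bond orders sum to 2 (valence 4) → 2 H
  atom 15: aromatic c, 3 neighbours → 0 H
  atom 16: aromatic c, 2 neighbours → 1 H
  atom 17: aromatic c, 2 neighbours → 1 H
  atom 18: aromatic c, 3 neighbours → 0 H
  atom 19: C, bond orders sum to 1 (valence 4) → 3 H
  atom 20: aromatic c, 2 neighbours → 1 H
  atom 21: aromatic c, 3 neighbours → 0 H
  atom 22: O, bond orders sum to 1 (valence 2) → 1 H
Totals → C:16, H:23, N:1, O:5.
In Hill order: C16H23NO5.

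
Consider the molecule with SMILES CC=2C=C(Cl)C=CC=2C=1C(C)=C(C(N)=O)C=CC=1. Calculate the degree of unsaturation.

9

Molecular formula: C15H14ClNO.
DoU = (2C + 2 + N − H − X) / 2, where X is the halogen count and O/S are ignored.
    = (2·15 + 2 + 1 − 14 − 1) / 2 = 18 / 2 = 9.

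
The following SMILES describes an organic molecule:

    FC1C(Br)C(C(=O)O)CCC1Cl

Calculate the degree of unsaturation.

2

Degree of unsaturation = (number of rings) + (number of π bonds).
Ring closures in the SMILES: 1.
π bonds: 1 double bond (each 1 DoU) → 1 DoU from unsaturation.
Total DoU = 1 + 1 = 2.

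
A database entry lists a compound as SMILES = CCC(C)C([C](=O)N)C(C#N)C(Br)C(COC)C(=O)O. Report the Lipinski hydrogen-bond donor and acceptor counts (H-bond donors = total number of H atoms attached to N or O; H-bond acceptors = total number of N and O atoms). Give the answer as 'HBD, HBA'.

Donors: find every N or O and count the H atoms it carries.
  atom 7 (O): bond orders sum to 2 → 0 H
  atom 8 (N): bond orders sum to 1 → 2 H
  atom 11 (N): bond orders sum to 3 → 0 H
  atom 16 (O): bond orders sum to 2 → 0 H
  atom 19 (O): bond orders sum to 2 → 0 H
  atom 20 (O): bond orders sum to 1 → 1 H
Lipinski HBD = 3.
Acceptors: N atoms = 2, O atoms = 4 → HBA = 6.

3, 6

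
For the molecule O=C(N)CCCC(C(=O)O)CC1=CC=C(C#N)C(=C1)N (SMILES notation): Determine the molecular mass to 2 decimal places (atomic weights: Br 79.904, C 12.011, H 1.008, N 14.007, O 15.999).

275.31 g/mol

First, the molecular formula is C14H17N3O3 (counting implicit H from valence).
  C: 14 × 12.011 = 168.154
  H: 17 × 1.008 = 17.136
  N: 3 × 14.007 = 42.021
  O: 3 × 15.999 = 47.997
Sum: 14×12.011 + 17×1.008 + 3×14.007 + 3×15.999 = 275.308 → 275.31 g/mol.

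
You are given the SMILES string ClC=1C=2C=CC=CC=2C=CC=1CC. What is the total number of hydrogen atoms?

11

Walk through each heavy atom and fill implicit hydrogens from standard valence (C 4, N 3, O 2, S 2, halogen 1):
  atom 1: Cl (halogen, monovalent) → 0 H
  atom 2: C, bond orders sum to 4 (valence 4) → 0 H
  atom 3: C, bond orders sum to 4 (valence 4) → 0 H
  atom 4: C, bond orders sum to 3 (valence 4) → 1 H
  atom 5: C, bond orders sum to 3 (valence 4) → 1 H
  atom 6: C, bond orders sum to 3 (valence 4) → 1 H
  atom 7: C, bond orders sum to 3 (valence 4) → 1 H
  atom 8: C, bond orders sum to 4 (valence 4) → 0 H
  atom 9: C, bond orders sum to 3 (valence 4) → 1 H
  atom 10: C, bond orders sum to 3 (valence 4) → 1 H
  atom 11: C, bond orders sum to 4 (valence 4) → 0 H
  atom 12: C, bond orders sum to 2 (valence 4) → 2 H
  atom 13: C, bond orders sum to 1 (valence 4) → 3 H
Total hydrogens: 11.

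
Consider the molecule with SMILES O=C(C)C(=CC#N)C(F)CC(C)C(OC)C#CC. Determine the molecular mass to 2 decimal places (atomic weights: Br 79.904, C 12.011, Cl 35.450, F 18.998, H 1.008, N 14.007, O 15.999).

251.30 g/mol

First, the molecular formula is C14H18FNO2 (counting implicit H from valence).
  C: 14 × 12.011 = 168.154
  F: 1 × 18.998 = 18.998
  H: 18 × 1.008 = 18.144
  N: 1 × 14.007 = 14.007
  O: 2 × 15.999 = 31.998
Sum: 14×12.011 + 1×18.998 + 18×1.008 + 1×14.007 + 2×15.999 = 251.301 → 251.30 g/mol.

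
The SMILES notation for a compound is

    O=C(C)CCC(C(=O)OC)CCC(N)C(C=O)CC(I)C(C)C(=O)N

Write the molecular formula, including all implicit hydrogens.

C17H29IN2O5

Walk through each heavy atom and fill implicit hydrogens from standard valence (C 4, N 3, O 2, S 2, halogen 1):
  atom 1: O, bond orders sum to 2 (valence 2) → 0 H
  atom 2: C, bond orders sum to 4 (valence 4) → 0 H
  atom 3: C, bond orders sum to 1 (valence 4) → 3 H
  atom 4: C, bond orders sum to 2 (valence 4) → 2 H
  atom 5: C, bond orders sum to 2 (valence 4) → 2 H
  atom 6: C, bond orders sum to 3 (valence 4) → 1 H
  atom 7: C, bond orders sum to 4 (valence 4) → 0 H
  atom 8: O, bond orders sum to 2 (valence 2) → 0 H
  atom 9: O, bond orders sum to 2 (valence 2) → 0 H
  atom 10: C, bond orders sum to 1 (valence 4) → 3 H
  atom 11: C, bond orders sum to 2 (valence 4) → 2 H
  atom 12: C, bond orders sum to 2 (valence 4) → 2 H
  atom 13: C, bond orders sum to 3 (valence 4) → 1 H
  atom 14: N, bond orders sum to 1 (valence 3) → 2 H
  atom 15: C, bond orders sum to 3 (valence 4) → 1 H
  atom 16: C, bond orders sum to 3 (valence 4) → 1 H
  atom 17: O, bond orders sum to 2 (valence 2) → 0 H
  atom 18: C, bond orders sum to 2 (valence 4) → 2 H
  atom 19: C, bond orders sum to 3 (valence 4) → 1 H
  atom 20: I (halogen, monovalent) → 0 H
  atom 21: C, bond orders sum to 3 (valence 4) → 1 H
  atom 22: C, bond orders sum to 1 (valence 4) → 3 H
  atom 23: C, bond orders sum to 4 (valence 4) → 0 H
  atom 24: O, bond orders sum to 2 (valence 2) → 0 H
  atom 25: N, bond orders sum to 1 (valence 3) → 2 H
Totals → C:17, H:29, I:1, N:2, O:5.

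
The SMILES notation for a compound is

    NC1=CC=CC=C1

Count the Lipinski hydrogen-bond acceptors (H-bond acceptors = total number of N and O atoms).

N atoms: 1; O atoms: 0.
Lipinski HBA = 1 + 0 = 1.

1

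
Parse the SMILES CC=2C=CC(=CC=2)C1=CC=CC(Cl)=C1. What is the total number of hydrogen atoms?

Walk through each heavy atom and fill implicit hydrogens from standard valence (C 4, N 3, O 2, S 2, halogen 1):
  atom 1: C, bond orders sum to 1 (valence 4) → 3 H
  atom 2: C, bond orders sum to 4 (valence 4) → 0 H
  atom 3: C, bond orders sum to 3 (valence 4) → 1 H
  atom 4: C, bond orders sum to 3 (valence 4) → 1 H
  atom 5: C, bond orders sum to 4 (valence 4) → 0 H
  atom 6: C, bond orders sum to 3 (valence 4) → 1 H
  atom 7: C, bond orders sum to 3 (valence 4) → 1 H
  atom 8: C, bond orders sum to 4 (valence 4) → 0 H
  atom 9: C, bond orders sum to 3 (valence 4) → 1 H
  atom 10: C, bond orders sum to 3 (valence 4) → 1 H
  atom 11: C, bond orders sum to 3 (valence 4) → 1 H
  atom 12: C, bond orders sum to 4 (valence 4) → 0 H
  atom 13: Cl (halogen, monovalent) → 0 H
  atom 14: C, bond orders sum to 3 (valence 4) → 1 H
Total hydrogens: 11.

11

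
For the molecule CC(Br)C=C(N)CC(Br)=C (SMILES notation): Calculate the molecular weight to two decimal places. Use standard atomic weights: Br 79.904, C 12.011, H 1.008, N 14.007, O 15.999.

268.98 g/mol

First, the molecular formula is C7H11Br2N (counting implicit H from valence).
  Br: 2 × 79.904 = 159.808
  C: 7 × 12.011 = 84.077
  H: 11 × 1.008 = 11.088
  N: 1 × 14.007 = 14.007
Sum: 2×79.904 + 7×12.011 + 11×1.008 + 1×14.007 = 268.980 → 268.98 g/mol.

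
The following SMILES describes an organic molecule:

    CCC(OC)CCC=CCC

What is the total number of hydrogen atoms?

Walk through each heavy atom and fill implicit hydrogens from standard valence (C 4, N 3, O 2, S 2, halogen 1):
  atom 1: C, bond orders sum to 1 (valence 4) → 3 H
  atom 2: C, bond orders sum to 2 (valence 4) → 2 H
  atom 3: C, bond orders sum to 3 (valence 4) → 1 H
  atom 4: O, bond orders sum to 2 (valence 2) → 0 H
  atom 5: C, bond orders sum to 1 (valence 4) → 3 H
  atom 6: C, bond orders sum to 2 (valence 4) → 2 H
  atom 7: C, bond orders sum to 2 (valence 4) → 2 H
  atom 8: C, bond orders sum to 3 (valence 4) → 1 H
  atom 9: C, bond orders sum to 3 (valence 4) → 1 H
  atom 10: C, bond orders sum to 2 (valence 4) → 2 H
  atom 11: C, bond orders sum to 1 (valence 4) → 3 H
Total hydrogens: 20.

20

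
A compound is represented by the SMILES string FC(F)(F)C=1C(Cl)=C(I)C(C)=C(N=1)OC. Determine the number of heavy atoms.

15

Every atom symbol written in the SMILES (organic subset) is one heavy atom; implicit H are not written.
Heavy atoms by element → C:8, Cl:1, F:3, I:1, N:1, O:1.
Total: 15.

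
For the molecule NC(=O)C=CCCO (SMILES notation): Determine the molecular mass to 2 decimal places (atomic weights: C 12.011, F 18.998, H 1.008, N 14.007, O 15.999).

First, the molecular formula is C5H9NO2 (counting implicit H from valence).
  C: 5 × 12.011 = 60.055
  H: 9 × 1.008 = 9.072
  N: 1 × 14.007 = 14.007
  O: 2 × 15.999 = 31.998
Sum: 5×12.011 + 9×1.008 + 1×14.007 + 2×15.999 = 115.132 → 115.13 g/mol.

115.13 g/mol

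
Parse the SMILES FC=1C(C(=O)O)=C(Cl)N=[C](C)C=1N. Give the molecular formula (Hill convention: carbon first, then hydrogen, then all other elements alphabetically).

C7H6ClFN2O2

Walk through each heavy atom and fill implicit hydrogens from standard valence (C 4, N 3, O 2, S 2, halogen 1):
  atom 1: F (halogen, monovalent) → 0 H
  atom 2: C, bond orders sum to 4 (valence 4) → 0 H
  atom 3: C, bond orders sum to 4 (valence 4) → 0 H
  atom 4: C, bond orders sum to 4 (valence 4) → 0 H
  atom 5: O, bond orders sum to 2 (valence 2) → 0 H
  atom 6: O, bond orders sum to 1 (valence 2) → 1 H
  atom 7: C, bond orders sum to 4 (valence 4) → 0 H
  atom 8: Cl (halogen, monovalent) → 0 H
  atom 9: N, bond orders sum to 3 (valence 3) → 0 H
  atom 10: C with explicit H count 0
  atom 11: C, bond orders sum to 1 (valence 4) → 3 H
  atom 12: C, bond orders sum to 4 (valence 4) → 0 H
  atom 13: N, bond orders sum to 1 (valence 3) → 2 H
Totals → C:7, H:6, Cl:1, F:1, N:2, O:2.
In Hill order: C7H6ClFN2O2.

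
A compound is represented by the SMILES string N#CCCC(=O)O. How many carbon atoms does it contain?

4

Count every carbon token in the SMILES (each C, including those in ring-closure positions and inside branches).
Carbon count: 4.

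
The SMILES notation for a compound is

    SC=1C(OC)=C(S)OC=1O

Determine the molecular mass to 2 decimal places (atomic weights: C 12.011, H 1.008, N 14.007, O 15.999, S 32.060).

178.22 g/mol

First, the molecular formula is C5H6O3S2 (counting implicit H from valence).
  C: 5 × 12.011 = 60.055
  H: 6 × 1.008 = 6.048
  O: 3 × 15.999 = 47.997
  S: 2 × 32.060 = 64.120
Sum: 5×12.011 + 6×1.008 + 3×15.999 + 2×32.060 = 178.220 → 178.22 g/mol.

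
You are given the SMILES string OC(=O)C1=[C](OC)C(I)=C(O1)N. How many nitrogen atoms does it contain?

1

Scan the SMILES for N atoms (remember two-letter symbols like Cl and Br are single atoms).
Nitrogen count: 1.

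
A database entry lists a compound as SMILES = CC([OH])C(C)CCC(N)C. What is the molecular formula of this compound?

Walk through each heavy atom and fill implicit hydrogens from standard valence (C 4, N 3, O 2, S 2, halogen 1):
  atom 1: C, bond orders sum to 1 (valence 4) → 3 H
  atom 2: C, bond orders sum to 3 (valence 4) → 1 H
  atom 3: O with explicit H count 1
  atom 4: C, bond orders sum to 3 (valence 4) → 1 H
  atom 5: C, bond orders sum to 1 (valence 4) → 3 H
  atom 6: C, bond orders sum to 2 (valence 4) → 2 H
  atom 7: C, bond orders sum to 2 (valence 4) → 2 H
  atom 8: C, bond orders sum to 3 (valence 4) → 1 H
  atom 9: N, bond orders sum to 1 (valence 3) → 2 H
  atom 10: C, bond orders sum to 1 (valence 4) → 3 H
Totals → C:8, H:19, N:1, O:1.
In Hill order: C8H19NO.

C8H19NO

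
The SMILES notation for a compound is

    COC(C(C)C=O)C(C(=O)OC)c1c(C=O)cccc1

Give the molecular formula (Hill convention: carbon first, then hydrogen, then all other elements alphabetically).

Walk through each heavy atom and fill implicit hydrogens from standard valence (C 4, N 3, O 2, S 2, halogen 1); for lowercase aromatic atoms, an aromatic c carries 1 H when it has two neighbours and 0 H with three, and aromatic n carries 0 H:
  atom 1: C, bond orders sum to 1 (valence 4) → 3 H
  atom 2: O, bond orders sum to 2 (valence 2) → 0 H
  atom 3: C, bond orders sum to 3 (valence 4) → 1 H
  atom 4: C, bond orders sum to 3 (valence 4) → 1 H
  atom 5: C, bond orders sum to 1 (valence 4) → 3 H
  atom 6: C, bond orders sum to 3 (valence 4) → 1 H
  atom 7: O, bond orders sum to 2 (valence 2) → 0 H
  atom 8: C, bond orders sum to 3 (valence 4) → 1 H
  atom 9: C, bond orders sum to 4 (valence 4) → 0 H
  atom 10: O, bond orders sum to 2 (valence 2) → 0 H
  atom 11: O, bond orders sum to 2 (valence 2) → 0 H
  atom 12: C, bond orders sum to 1 (valence 4) → 3 H
  atom 13: aromatic c, 3 neighbours → 0 H
  atom 14: aromatic c, 3 neighbours → 0 H
  atom 15: C, bond orders sum to 3 (valence 4) → 1 H
  atom 16: O, bond orders sum to 2 (valence 2) → 0 H
  atom 17: aromatic c, 2 neighbours → 1 H
  atom 18: aromatic c, 2 neighbours → 1 H
  atom 19: aromatic c, 2 neighbours → 1 H
  atom 20: aromatic c, 2 neighbours → 1 H
Totals → C:15, H:18, O:5.

C15H18O5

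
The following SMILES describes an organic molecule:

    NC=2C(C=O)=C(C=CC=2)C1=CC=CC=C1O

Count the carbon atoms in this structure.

Count every carbon token in the SMILES (each C, including those in ring-closure positions and inside branches).
Carbon count: 13.

13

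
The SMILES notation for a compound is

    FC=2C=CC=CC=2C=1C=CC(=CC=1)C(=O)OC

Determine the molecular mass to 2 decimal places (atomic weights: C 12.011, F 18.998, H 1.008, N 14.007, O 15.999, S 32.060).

230.24 g/mol

First, the molecular formula is C14H11FO2 (counting implicit H from valence).
  C: 14 × 12.011 = 168.154
  F: 1 × 18.998 = 18.998
  H: 11 × 1.008 = 11.088
  O: 2 × 15.999 = 31.998
Sum: 14×12.011 + 1×18.998 + 11×1.008 + 2×15.999 = 230.238 → 230.24 g/mol.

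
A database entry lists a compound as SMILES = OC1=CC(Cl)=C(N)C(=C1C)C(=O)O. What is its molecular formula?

C8H8ClNO3

Walk through each heavy atom and fill implicit hydrogens from standard valence (C 4, N 3, O 2, S 2, halogen 1):
  atom 1: O, bond orders sum to 1 (valence 2) → 1 H
  atom 2: C, bond orders sum to 4 (valence 4) → 0 H
  atom 3: C, bond orders sum to 3 (valence 4) → 1 H
  atom 4: C, bond orders sum to 4 (valence 4) → 0 H
  atom 5: Cl (halogen, monovalent) → 0 H
  atom 6: C, bond orders sum to 4 (valence 4) → 0 H
  atom 7: N, bond orders sum to 1 (valence 3) → 2 H
  atom 8: C, bond orders sum to 4 (valence 4) → 0 H
  atom 9: C, bond orders sum to 4 (valence 4) → 0 H
  atom 10: C, bond orders sum to 1 (valence 4) → 3 H
  atom 11: C, bond orders sum to 4 (valence 4) → 0 H
  atom 12: O, bond orders sum to 2 (valence 2) → 0 H
  atom 13: O, bond orders sum to 1 (valence 2) → 1 H
Totals → C:8, H:8, Cl:1, N:1, O:3.
In Hill order: C8H8ClNO3.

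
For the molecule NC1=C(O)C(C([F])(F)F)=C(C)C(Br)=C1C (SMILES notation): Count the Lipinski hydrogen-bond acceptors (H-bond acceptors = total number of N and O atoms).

2

N atoms: 1; O atoms: 1.
Lipinski HBA = 1 + 1 = 2.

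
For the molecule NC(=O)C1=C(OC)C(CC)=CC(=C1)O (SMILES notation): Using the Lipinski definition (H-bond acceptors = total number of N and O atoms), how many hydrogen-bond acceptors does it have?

N atoms: 1; O atoms: 3.
Lipinski HBA = 1 + 3 = 4.

4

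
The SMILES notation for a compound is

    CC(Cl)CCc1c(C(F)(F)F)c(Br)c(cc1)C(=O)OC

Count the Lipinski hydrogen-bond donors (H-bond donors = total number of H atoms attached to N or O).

Donors: find every N or O and count the H atoms it carries.
  atom 18 (O): bond orders sum to 2 → 0 H
  atom 19 (O): bond orders sum to 2 → 0 H
Lipinski HBD = 0.

0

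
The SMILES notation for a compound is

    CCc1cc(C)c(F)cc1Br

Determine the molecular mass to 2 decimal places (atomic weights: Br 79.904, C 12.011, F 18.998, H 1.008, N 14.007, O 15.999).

First, the molecular formula is C9H10BrF (counting implicit H from valence).
  Br: 1 × 79.904 = 79.904
  C: 9 × 12.011 = 108.099
  F: 1 × 18.998 = 18.998
  H: 10 × 1.008 = 10.080
Sum: 1×79.904 + 9×12.011 + 1×18.998 + 10×1.008 = 217.081 → 217.08 g/mol.

217.08 g/mol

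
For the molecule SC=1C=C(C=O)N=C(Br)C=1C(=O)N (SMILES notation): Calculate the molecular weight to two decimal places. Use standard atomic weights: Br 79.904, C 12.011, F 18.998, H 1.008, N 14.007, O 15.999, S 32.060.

261.09 g/mol

First, the molecular formula is C7H5BrN2O2S (counting implicit H from valence).
  Br: 1 × 79.904 = 79.904
  C: 7 × 12.011 = 84.077
  H: 5 × 1.008 = 5.040
  N: 2 × 14.007 = 28.014
  O: 2 × 15.999 = 31.998
  S: 1 × 32.060 = 32.060
Sum: 1×79.904 + 7×12.011 + 5×1.008 + 2×14.007 + 2×15.999 + 1×32.060 = 261.093 → 261.09 g/mol.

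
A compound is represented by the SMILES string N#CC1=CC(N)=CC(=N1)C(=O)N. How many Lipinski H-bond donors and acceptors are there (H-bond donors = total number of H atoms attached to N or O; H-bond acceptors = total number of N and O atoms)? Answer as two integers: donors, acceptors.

4, 5

Donors: find every N or O and count the H atoms it carries.
  atom 1 (N): bond orders sum to 3 → 0 H
  atom 6 (N): bond orders sum to 1 → 2 H
  atom 9 (N): bond orders sum to 3 → 0 H
  atom 11 (O): bond orders sum to 2 → 0 H
  atom 12 (N): bond orders sum to 1 → 2 H
Lipinski HBD = 4.
Acceptors: N atoms = 4, O atoms = 1 → HBA = 5.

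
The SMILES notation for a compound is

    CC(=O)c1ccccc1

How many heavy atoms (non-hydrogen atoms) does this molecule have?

9

Every atom symbol written in the SMILES (organic subset) is one heavy atom; implicit H are not written.
Heavy atoms by element → C:8, O:1.
Total: 9.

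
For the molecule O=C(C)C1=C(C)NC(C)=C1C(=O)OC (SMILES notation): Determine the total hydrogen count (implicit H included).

13

Walk through each heavy atom and fill implicit hydrogens from standard valence (C 4, N 3, O 2, S 2, halogen 1):
  atom 1: O, bond orders sum to 2 (valence 2) → 0 H
  atom 2: C, bond orders sum to 4 (valence 4) → 0 H
  atom 3: C, bond orders sum to 1 (valence 4) → 3 H
  atom 4: C, bond orders sum to 4 (valence 4) → 0 H
  atom 5: C, bond orders sum to 4 (valence 4) → 0 H
  atom 6: C, bond orders sum to 1 (valence 4) → 3 H
  atom 7: N, bond orders sum to 2 (valence 3) → 1 H
  atom 8: C, bond orders sum to 4 (valence 4) → 0 H
  atom 9: C, bond orders sum to 1 (valence 4) → 3 H
  atom 10: C, bond orders sum to 4 (valence 4) → 0 H
  atom 11: C, bond orders sum to 4 (valence 4) → 0 H
  atom 12: O, bond orders sum to 2 (valence 2) → 0 H
  atom 13: O, bond orders sum to 2 (valence 2) → 0 H
  atom 14: C, bond orders sum to 1 (valence 4) → 3 H
Total hydrogens: 13.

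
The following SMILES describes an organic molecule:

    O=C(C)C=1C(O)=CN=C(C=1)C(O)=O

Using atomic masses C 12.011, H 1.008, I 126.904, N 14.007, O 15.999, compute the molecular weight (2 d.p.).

181.15 g/mol

First, the molecular formula is C8H7NO4 (counting implicit H from valence).
  C: 8 × 12.011 = 96.088
  H: 7 × 1.008 = 7.056
  N: 1 × 14.007 = 14.007
  O: 4 × 15.999 = 63.996
Sum: 8×12.011 + 7×1.008 + 1×14.007 + 4×15.999 = 181.147 → 181.15 g/mol.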